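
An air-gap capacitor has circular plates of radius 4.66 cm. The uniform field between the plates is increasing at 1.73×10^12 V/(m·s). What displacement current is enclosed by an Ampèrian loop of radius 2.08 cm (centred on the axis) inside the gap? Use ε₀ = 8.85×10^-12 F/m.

I_d = ε₀ dΦ_E/dt = ε₀ πR² (dE/dt) = (8.85×10^-12)(6.822×10^-3)(1.73×10^12) = 0.1044 A through the full plate area.
Since J_d is uniform, the enclosed fraction is (r/R)² = 0.1992, giving I_d,enc = 0.0208 A.

0.0208 A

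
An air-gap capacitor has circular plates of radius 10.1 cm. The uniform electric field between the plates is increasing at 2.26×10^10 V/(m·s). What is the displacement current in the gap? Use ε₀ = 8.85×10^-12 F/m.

6.41×10^-3 A

With a uniform field, Φ_E = EA, so I_d = ε₀ A dE/dt = 6.41×10^-3 A.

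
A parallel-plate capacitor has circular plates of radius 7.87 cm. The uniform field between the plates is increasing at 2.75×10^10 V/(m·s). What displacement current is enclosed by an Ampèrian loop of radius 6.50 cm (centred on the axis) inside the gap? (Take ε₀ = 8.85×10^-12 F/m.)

Through the whole plate area (πR² = 0.01946 m²), I_d = ε₀ πR² dE/dt = 4.736×10^-3 A.
Since J_d is uniform, the enclosed fraction is (r/R)² = 0.6821, giving I_d,enc = 3.23×10^-3 A.

3.23×10^-3 A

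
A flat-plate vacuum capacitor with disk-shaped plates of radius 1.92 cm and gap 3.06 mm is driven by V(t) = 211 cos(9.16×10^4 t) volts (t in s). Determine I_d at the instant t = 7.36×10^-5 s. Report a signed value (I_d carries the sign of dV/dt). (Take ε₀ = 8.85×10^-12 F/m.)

C = ε₀A/d = (8.85×10^-12)(1.158×10^-3)/(3.06×10^-3) = 3.349×10^-12 F. dV/dt = V₀ω·−sin(ωt); at ωt = 6.74176 rad this factor is -0.4427.
I_d = C dV/dt = (3.349×10^-12)(211)(9.16×10^4)(-0.4427) = -2.87×10^-5 A.

-2.87×10^-5 A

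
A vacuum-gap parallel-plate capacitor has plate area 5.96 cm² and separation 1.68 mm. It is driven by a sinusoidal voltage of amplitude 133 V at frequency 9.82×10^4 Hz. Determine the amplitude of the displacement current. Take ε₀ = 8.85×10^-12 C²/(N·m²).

C = ε₀A/d = (8.85×10^-12)(5.96×10^-4)/(1.68×10^-3) = 3.140×10^-12 F; ω = 2πf = 6.170×10^5 rad/s.
I_d = C dV/dt, so |I_d|_max = C V₀ ω = (3.140×10^-12)(133)(6.170×10^5) = 2.58×10^-4 A.

2.58×10^-4 A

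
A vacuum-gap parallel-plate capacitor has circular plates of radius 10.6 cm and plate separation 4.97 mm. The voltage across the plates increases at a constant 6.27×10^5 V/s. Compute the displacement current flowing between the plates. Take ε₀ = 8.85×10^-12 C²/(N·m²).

The displacement current equals the charging current C dV/dt. With C = ε₀A/d = (8.85×10^-12)(0.03530)/(4.97×10^-3) = 6.286×10^-11 F, I_d = (6.286×10^-11)(6.27×10^5) = 3.94×10^-5 A.

3.94×10^-5 A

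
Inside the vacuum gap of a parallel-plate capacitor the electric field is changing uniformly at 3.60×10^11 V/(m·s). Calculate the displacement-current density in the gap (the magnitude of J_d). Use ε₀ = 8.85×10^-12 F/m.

3.19 A/m²

J_d = ε₀ dE/dt = (8.85×10^-12)(3.60×10^11) = 3.19 A/m².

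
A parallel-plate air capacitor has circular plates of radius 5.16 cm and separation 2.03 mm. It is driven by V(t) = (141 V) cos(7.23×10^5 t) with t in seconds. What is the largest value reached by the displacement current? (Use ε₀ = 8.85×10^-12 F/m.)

(dE/dt)_max = V₀ω/d = 5.022×10^10 V/(m·s); ω = 7.23×10^5 rad/s.
I_d,max = ε₀ A (dE/dt)_max = (8.85×10^-12)(8.365×10^-3)(5.022×10^10) = 3.72×10^-3 A.

3.72×10^-3 A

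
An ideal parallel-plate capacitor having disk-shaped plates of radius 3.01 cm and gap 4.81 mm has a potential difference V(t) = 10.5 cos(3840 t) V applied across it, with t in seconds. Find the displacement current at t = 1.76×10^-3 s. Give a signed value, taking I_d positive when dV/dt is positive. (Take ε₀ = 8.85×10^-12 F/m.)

dE/dt = (V₀ω/d)·−sin(ωt) with ωt = 6.7584 rad: (10.5)(3840)(-0.4575)/(4.81×10^-3) = -3.835×10^6 V/(m·s).
I_d = ε₀ A dE/dt = (8.85×10^-12)(2.846×10^-3)(-3.835×10^6) = -9.66×10^-8 A.

-9.66×10^-8 A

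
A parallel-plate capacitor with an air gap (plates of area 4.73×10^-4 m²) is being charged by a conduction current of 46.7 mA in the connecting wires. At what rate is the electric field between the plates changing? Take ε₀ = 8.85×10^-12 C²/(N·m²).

1.12×10^13 V/(m·s)

By continuity, I_d in the gap equals the 46.7 mA flowing in the wire.
Inverting I_d = ε₀ A dE/dt gives dE/dt = 0.0467 / (8.85×10^-12 · 4.73×10^-4) = 1.12×10^13 V/(m·s).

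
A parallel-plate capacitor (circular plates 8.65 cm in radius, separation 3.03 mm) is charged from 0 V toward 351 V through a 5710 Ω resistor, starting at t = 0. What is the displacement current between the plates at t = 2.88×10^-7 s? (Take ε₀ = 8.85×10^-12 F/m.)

C = ε₀A/d = (8.85×10^-12)(0.02351)/(3.03×10^-3) = 6.867×10^-11 F and τ = RC = 3.921×10^-7 s. I_d in the gap equals the RC charging current.
I_d(t) = (V₀/R) e^(−t/τ) = 0.06147 · e^(−0.7345) = 0.0295 A.

0.0295 A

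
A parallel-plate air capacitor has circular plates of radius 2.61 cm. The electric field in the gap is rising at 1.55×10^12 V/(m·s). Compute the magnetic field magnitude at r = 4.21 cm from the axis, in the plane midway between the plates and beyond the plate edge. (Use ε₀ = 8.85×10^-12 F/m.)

Total displacement current: I_d = ε₀(πR²)(dE/dt) = (8.85×10^-12)(2.140×10^-3)(1.55×10^12) = 0.02936 A.
For r ≥ R the full I_d is enclosed: B = μ₀ I_d/(2πr) = (4π×10^-7)(0.02936)/(2π·0.0421) = 1.39×10^-7 T.

1.39×10^-7 T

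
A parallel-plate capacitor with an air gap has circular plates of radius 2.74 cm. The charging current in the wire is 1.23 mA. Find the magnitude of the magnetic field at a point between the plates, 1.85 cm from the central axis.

Between the plates the displacement current equals the wire current: I_d = 1.23 mA = 1.23×10^-3 A.
An Ampèrian loop of radius r encloses a fraction (r/R)² of I_d. Then B·2πr = μ₀ I_d (r/R)², giving B = μ₀ I_d r/(2πR²) = 6.06×10^-9 T.

6.06×10^-9 T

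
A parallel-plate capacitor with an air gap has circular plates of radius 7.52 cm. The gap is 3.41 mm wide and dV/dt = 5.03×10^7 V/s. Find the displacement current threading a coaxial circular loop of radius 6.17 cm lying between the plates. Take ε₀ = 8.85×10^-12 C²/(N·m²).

I_d = C dV/dt with C = ε₀πR²/d = 4.612×10^-11 F, so I_d = (4.612×10^-11)(5.03×10^7) = 2.320×10^-3 A.
Since J_d is uniform, the enclosed fraction is (r/R)² = 0.6732, giving I_d,enc = 1.56×10^-3 A.

1.56×10^-3 A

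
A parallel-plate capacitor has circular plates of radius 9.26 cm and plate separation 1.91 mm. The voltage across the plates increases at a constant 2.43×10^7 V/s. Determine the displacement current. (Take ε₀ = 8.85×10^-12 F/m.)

3.03×10^-3 A

C = ε₀A/d = (8.85×10^-12)(0.02694)/(1.91×10^-3) = 1.248×10^-10 F.
I_d = C dV/dt = (1.248×10^-10)(2.43×10^7) = 3.03×10^-3 A.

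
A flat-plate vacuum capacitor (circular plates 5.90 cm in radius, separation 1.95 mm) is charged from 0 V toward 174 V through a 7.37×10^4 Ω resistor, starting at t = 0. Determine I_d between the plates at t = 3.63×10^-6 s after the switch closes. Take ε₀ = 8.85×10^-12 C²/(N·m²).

With C = ε₀A/d = (8.85×10^-12)(0.01094)/(1.95×10^-3) = 4.965×10^-11 F, the time constant is τ = RC = 3.659×10^-6 s, so t/τ = 0.9921 and e^(−t/τ) = 0.3708.
I_d = I_cond = (V₀/R) e^(−t/τ) = (2.361×10^-3)(0.3708) = 8.75×10^-4 A.

8.75×10^-4 A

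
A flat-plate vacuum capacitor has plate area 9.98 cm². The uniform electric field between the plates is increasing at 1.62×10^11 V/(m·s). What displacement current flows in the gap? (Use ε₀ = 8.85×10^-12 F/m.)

With a uniform field, Φ_E = EA, so I_d = ε₀ A dE/dt = 1.43×10^-3 A.

1.43×10^-3 A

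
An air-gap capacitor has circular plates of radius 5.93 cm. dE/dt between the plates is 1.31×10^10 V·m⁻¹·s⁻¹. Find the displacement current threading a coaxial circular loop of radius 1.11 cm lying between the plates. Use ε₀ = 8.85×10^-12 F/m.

I_d = ε₀ dΦ_E/dt = ε₀ πR² (dE/dt) = (8.85×10^-12)(0.01105)(1.31×10^10) = 1.281×10^-3 A through the full plate area.
Through an area πr² the displacement current is I_d·(πr²/πR²) = I_d (r/R)² = 4.49×10^-5 A.

4.49×10^-5 A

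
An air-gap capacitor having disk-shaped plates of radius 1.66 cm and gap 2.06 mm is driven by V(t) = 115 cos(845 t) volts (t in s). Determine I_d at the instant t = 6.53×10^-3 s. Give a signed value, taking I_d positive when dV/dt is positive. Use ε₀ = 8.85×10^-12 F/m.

2.50×10^-7 A

dV/dt = (115)(845)·−sin(5.51785) = 6.732×10^4 V/s.
I_d = C dV/dt with C = ε₀A/d = (8.85×10^-12)(8.657×10^-4)/(2.06×10^-3) = 3.719×10^-12 F, so I_d = (3.719×10^-12)(6.732×10^4) = 2.50×10^-7 A.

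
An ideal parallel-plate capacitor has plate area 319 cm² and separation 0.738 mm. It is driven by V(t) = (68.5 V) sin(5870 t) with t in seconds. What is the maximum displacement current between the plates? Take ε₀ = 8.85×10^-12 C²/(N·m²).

1.54×10^-4 A

The displacement current equals the conduction current C dV/dt, which peaks at C V₀ ω.
With C = ε₀A/d = (8.85×10^-12)(0.0319)/(7.38×10^-4) = 3.825×10^-10 F and ω = 5870 rad/s, I_d,max = (3.825×10^-10)(68.5)(5870) = 1.54×10^-4 A.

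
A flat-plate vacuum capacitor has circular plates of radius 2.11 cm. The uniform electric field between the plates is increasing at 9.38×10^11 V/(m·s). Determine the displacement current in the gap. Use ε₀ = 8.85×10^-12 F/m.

0.0116 A

With a uniform field, Φ_E = EA, so I_d = ε₀ A dE/dt = 0.0116 A.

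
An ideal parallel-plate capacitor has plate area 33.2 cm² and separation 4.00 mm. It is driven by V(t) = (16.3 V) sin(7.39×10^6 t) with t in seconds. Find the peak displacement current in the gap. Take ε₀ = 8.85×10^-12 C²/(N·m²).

C = ε₀A/d = (8.85×10^-12)(3.32×10^-3)/(4.00×10^-3) = 7.346×10^-12 F; ω = 7.39×10^6 rad/s.
I_d = C dV/dt, so |I_d|_max = C V₀ ω = (7.346×10^-12)(16.3)(7.39×10^6) = 8.85×10^-4 A.

8.85×10^-4 A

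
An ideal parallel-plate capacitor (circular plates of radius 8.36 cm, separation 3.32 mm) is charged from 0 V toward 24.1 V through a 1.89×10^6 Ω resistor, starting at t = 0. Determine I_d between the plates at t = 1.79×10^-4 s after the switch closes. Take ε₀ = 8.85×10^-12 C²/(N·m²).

With C = ε₀A/d = (8.85×10^-12)(0.02196)/(3.32×10^-3) = 5.854×10^-11 F, the time constant is τ = RC = 1.106×10^-4 s, so t/τ = 1.618 and e^(−t/τ) = 0.1983.
I_d = I_cond = (V₀/R) e^(−t/τ) = (1.275×10^-5)(0.1983) = 2.53×10^-6 A.

2.53×10^-6 A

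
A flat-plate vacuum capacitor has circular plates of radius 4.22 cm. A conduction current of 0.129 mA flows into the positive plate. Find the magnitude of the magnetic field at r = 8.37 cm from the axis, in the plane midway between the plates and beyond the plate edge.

Between the plates the displacement current equals the wire current: I_d = 0.129 mA = 1.29×10^-4 A.
With r > R the enclosed displacement current is the full I_d; B = μ₀ I_d / (2πr) = 3.08×10^-10 T.

3.08×10^-10 T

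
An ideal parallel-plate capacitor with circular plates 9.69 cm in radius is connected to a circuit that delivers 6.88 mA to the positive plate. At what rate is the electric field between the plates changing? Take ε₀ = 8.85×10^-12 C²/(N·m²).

By continuity, I_d in the gap equals the 6.88 mA flowing in the wire.
Since I_d = ε₀ A dE/dt, dE/dt = I_d/(ε₀A) = (6.88×10^-3)/((8.85×10^-12)(0.02950)) = 2.64×10^10 V/(m·s).

2.64×10^10 V/(m·s)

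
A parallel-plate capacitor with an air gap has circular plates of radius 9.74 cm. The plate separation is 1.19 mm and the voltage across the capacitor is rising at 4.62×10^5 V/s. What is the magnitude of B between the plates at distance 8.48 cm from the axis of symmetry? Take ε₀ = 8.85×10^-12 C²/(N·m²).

1.83×10^-10 T

dE/dt = (dV/dt)/d = 3.882×10^8 V/(m·s); I_d = ε₀(πR²)(dE/dt) = (8.85×10^-12)(0.02980)(3.882×10^8) = 1.024×10^-4 A.
∮B·dl = μ₀ I_d,enc with I_d,enc = I_d r²/R² = 7.762×10^-5 A; so B = μ₀ I_d,enc/(2πr) = 1.83×10^-10 T.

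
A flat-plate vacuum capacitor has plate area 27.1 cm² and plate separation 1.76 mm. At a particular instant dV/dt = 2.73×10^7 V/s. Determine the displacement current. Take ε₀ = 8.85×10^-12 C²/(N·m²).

The field between the plates is E = V/d, so dE/dt = (2.73×10^7)/(1.76×10^-3 m) = 1.551×10^10 V/(m·s).
I_d = ε₀ A (dE/dt) = (8.85×10^-12)(2.71×10^-3)(1.551×10^10) = 3.72×10^-4 A.

3.72×10^-4 A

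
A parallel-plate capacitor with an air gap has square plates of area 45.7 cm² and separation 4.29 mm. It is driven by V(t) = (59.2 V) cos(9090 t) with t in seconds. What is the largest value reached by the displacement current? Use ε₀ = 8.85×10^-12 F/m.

The displacement current equals the conduction current C dV/dt, which peaks at C V₀ ω.
With C = ε₀A/d = (8.85×10^-12)(4.57×10^-3)/(4.29×10^-3) = 9.428×10^-12 F and ω = 9090 rad/s, I_d,max = (9.428×10^-12)(59.2)(9090) = 5.07×10^-6 A.

5.07×10^-6 A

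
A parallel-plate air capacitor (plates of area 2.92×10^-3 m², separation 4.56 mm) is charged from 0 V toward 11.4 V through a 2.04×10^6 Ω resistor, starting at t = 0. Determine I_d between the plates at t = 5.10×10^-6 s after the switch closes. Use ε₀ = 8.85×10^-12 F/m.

C = ε₀A/d = (8.85×10^-12)(2.92×10^-3)/(4.56×10^-3) = 5.667×10^-12 F, so τ = RC = 1.156×10^-5 s.
The conduction current is I(t) = (V₀/R) e^(−t/τ), and the displacement current between the plates equals it.
t/τ = 0.4412; I_d = (11.4/2.04×10^6) · e^(−0.4412) = (5.588×10^-6)(0.6433) = 3.59×10^-6 A.

3.59×10^-6 A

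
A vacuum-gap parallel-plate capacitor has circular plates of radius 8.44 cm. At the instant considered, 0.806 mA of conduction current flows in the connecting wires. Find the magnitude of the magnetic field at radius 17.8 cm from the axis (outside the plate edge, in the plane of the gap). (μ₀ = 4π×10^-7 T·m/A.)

By continuity the displacement current in the gap matches the conduction current: I_d = 8.06×10^-4 A.
With r > R the enclosed displacement current is the full I_d; B = μ₀ I_d / (2πr) = 9.06×10^-10 T.

9.06×10^-10 T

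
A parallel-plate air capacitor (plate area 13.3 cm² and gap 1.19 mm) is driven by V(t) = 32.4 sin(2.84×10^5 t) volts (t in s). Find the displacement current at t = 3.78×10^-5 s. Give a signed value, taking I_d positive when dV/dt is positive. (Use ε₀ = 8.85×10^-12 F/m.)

dV/dt = (32.4)(2.84×10^5)·cos(10.7352) = -2.369×10^6 V/s.
I_d = C dV/dt with C = ε₀A/d = (8.85×10^-12)(1.33×10^-3)/(1.19×10^-3) = 9.891×10^-12 F, so I_d = (9.891×10^-12)(-2.369×10^6) = -2.34×10^-5 A.

-2.34×10^-5 A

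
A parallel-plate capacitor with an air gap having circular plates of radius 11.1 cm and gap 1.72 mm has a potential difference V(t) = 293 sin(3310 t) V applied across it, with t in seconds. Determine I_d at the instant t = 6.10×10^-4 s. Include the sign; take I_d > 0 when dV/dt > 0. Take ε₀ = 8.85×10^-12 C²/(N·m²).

dE/dt = (V₀ω/d)·cos(ωt) with ωt = 2.0191 rad: (293)(3310)(-0.4334)/(1.72×10^-3) = -2.444×10^8 V/(m·s).
I_d = ε₀ A dE/dt = (8.85×10^-12)(0.03871)(-2.444×10^8) = -8.37×10^-5 A.

-8.37×10^-5 A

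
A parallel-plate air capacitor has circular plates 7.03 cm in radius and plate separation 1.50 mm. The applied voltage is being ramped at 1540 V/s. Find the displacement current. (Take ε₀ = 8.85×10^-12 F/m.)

E = V/d so dE/dt = (dV/dt)/d = 1.027×10^6 V/(m·s), and I_d = ε₀ A dE/dt = (8.85×10^-12)(0.01553)(1.027×10^6) = 1.41×10^-7 A.

1.41×10^-7 A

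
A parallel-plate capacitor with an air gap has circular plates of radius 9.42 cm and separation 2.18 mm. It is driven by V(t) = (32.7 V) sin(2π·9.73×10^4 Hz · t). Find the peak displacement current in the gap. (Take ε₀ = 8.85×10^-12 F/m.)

2.26×10^-3 A

C = ε₀A/d = (8.85×10^-12)(0.02788)/(2.18×10^-3) = 1.132×10^-10 F; ω = 2πf = 6.114×10^5 rad/s.
I_d = C dV/dt, so |I_d|_max = C V₀ ω = (1.132×10^-10)(32.7)(6.114×10^5) = 2.26×10^-3 A.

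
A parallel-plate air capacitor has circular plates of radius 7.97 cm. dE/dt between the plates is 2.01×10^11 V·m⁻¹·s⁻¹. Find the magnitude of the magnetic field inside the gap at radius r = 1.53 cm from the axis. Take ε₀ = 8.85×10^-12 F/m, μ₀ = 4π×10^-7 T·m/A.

Total displacement current: I_d = ε₀(πR²)(dE/dt) = (8.85×10^-12)(0.01996)(2.01×10^11) = 0.03551 A.
∮B·dl = μ₀ I_d,enc with I_d,enc = I_d r²/R² = 1.309×10^-3 A; so B = μ₀ I_d,enc/(2πr) = 1.71×10^-8 T.

1.71×10^-8 T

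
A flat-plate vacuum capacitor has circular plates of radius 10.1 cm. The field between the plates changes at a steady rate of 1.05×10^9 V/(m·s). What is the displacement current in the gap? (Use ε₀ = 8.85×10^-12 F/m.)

The displacement current is ε₀ times dΦ_E/dt = ε₀ A dE/dt = (8.85×10^-12)(0.03205)(1.05×10^9) = 2.98×10^-4 A.

2.98×10^-4 A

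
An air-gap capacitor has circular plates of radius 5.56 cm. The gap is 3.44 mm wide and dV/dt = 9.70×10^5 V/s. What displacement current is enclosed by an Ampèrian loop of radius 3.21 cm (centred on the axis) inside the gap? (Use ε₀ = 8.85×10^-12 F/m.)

8.08×10^-6 A

dE/dt = (dV/dt)/d = 2.820×10^8 V/(m·s); I_d = ε₀(πR²)(dE/dt) = (8.85×10^-12)(9.712×10^-3)(2.820×10^8) = 2.424×10^-5 A.
The field is uniform, so I_d,enc = I_d (r/R)² = (2.424×10^-5)(3.21/5.56)² = 8.08×10^-6 A.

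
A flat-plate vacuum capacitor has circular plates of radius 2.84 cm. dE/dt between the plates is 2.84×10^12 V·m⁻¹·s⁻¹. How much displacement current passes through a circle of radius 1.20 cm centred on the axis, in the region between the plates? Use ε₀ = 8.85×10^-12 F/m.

0.0114 A

I_d = ε₀ dΦ_E/dt = ε₀ πR² (dE/dt) = (8.85×10^-12)(2.534×10^-3)(2.84×10^12) = 0.06369 A through the full plate area.
The field is uniform, so I_d,enc = I_d (r/R)² = (0.06369)(1.20/2.84)² = 0.0114 A.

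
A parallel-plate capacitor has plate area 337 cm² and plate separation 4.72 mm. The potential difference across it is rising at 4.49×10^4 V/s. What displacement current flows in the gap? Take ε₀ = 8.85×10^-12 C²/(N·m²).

C = ε₀A/d = (8.85×10^-12)(0.0337)/(4.72×10^-3) = 6.319×10^-11 F.
I_d = C dV/dt = (6.319×10^-11)(4.49×10^4) = 2.84×10^-6 A.

2.84×10^-6 A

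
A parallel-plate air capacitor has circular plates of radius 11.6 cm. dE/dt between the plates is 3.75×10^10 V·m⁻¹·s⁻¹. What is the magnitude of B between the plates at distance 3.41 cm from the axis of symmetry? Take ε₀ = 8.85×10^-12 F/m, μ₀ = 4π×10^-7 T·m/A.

7.11×10^-9 T

Total displacement current: I_d = ε₀(πR²)(dE/dt) = (8.85×10^-12)(0.04227)(3.75×10^10) = 0.01403 A.
For r < R the Ampère–Maxwell law gives B(2πr) = μ₀ I_d (r²/R²), so B = μ₀ I_d r/(2πR²) = (4π×10^-7)(0.01403)(0.0341)/(2π·0.116²) = 7.11×10^-9 T.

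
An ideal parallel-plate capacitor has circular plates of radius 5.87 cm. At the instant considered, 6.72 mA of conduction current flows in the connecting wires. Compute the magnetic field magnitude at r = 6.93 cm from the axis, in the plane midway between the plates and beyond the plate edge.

1.94×10^-8 T

By continuity the displacement current in the gap matches the conduction current: I_d = 6.72×10^-3 A.
For r ≥ R the full I_d is enclosed: B = μ₀ I_d/(2πr) = (4π×10^-7)(6.72×10^-3)/(2π·0.0693) = 1.94×10^-8 T.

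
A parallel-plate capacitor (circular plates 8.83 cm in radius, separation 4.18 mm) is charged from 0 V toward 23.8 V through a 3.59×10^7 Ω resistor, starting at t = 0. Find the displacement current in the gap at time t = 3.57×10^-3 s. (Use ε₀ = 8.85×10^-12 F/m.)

9.74×10^-8 A

C = ε₀A/d = (8.85×10^-12)(0.02449)/(4.18×10^-3) = 5.185×10^-11 F, so τ = RC = 1.861×10^-3 s.
The conduction current is I(t) = (V₀/R) e^(−t/τ), and the displacement current between the plates equals it.
t/τ = 1.918; I_d = (23.8/3.59×10^7) · e^(−1.918) = (6.630×10^-7)(0.1469) = 9.74×10^-8 A.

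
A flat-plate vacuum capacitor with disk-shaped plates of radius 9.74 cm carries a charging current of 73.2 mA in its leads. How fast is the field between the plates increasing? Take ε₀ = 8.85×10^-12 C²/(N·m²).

Charge continuity gives I_d = I = 0.0732 A between the plates.
Then dE/dt = I_d/(ε₀A) = 2.78×10^11 V/(m·s).

2.78×10^11 V/(m·s)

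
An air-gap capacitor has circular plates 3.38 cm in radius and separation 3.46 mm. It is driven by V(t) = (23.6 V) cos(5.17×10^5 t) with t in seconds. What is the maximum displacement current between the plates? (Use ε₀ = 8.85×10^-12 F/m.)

C = ε₀A/d = (8.85×10^-12)(3.589×10^-3)/(3.46×10^-3) = 9.180×10^-12 F; ω = 5.17×10^5 rad/s.
I_d = C dV/dt, so |I_d|_max = C V₀ ω = (9.180×10^-12)(23.6)(5.17×10^5) = 1.12×10^-4 A.

1.12×10^-4 A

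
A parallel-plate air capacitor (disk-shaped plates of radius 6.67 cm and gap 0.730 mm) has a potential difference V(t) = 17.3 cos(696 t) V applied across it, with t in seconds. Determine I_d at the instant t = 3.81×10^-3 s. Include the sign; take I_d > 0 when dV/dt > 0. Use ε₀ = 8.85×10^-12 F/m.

C = ε₀A/d = (8.85×10^-12)(0.01398)/(7.30×10^-4) = 1.695×10^-10 F. dV/dt = V₀ω·−sin(ωt); at ωt = 2.65176 rad this factor is -0.4705.
I_d = C dV/dt = (1.695×10^-10)(17.3)(696)(-0.4705) = -9.60×10^-7 A.

-9.60×10^-7 A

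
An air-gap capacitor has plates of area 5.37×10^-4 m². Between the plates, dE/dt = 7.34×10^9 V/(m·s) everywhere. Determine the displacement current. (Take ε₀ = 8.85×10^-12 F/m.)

3.49×10^-5 A

The displacement current is ε₀ times dΦ_E/dt = ε₀ A dE/dt = (8.85×10^-12)(5.37×10^-4)(7.34×10^9) = 3.49×10^-5 A.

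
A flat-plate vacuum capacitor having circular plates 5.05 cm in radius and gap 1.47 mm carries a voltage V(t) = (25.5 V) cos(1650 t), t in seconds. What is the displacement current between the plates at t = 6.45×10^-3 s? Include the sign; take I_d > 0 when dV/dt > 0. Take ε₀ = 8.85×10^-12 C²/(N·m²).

1.90×10^-6 A

C = ε₀A/d = (8.85×10^-12)(8.012×10^-3)/(1.47×10^-3) = 4.824×10^-11 F. dV/dt = V₀ω·−sin(ωt); at ωt = 10.6425 rad this factor is 0.9383.
I_d = C dV/dt = (4.824×10^-11)(25.5)(1650)(0.9383) = 1.90×10^-6 A.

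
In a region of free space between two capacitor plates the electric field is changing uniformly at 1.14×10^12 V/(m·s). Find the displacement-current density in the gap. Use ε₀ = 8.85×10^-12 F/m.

The displacement-current density is ε₀ ∂E/∂t = (8.85×10^-12)(1.14×10^12) = 10.1 A/m².

10.1 A/m²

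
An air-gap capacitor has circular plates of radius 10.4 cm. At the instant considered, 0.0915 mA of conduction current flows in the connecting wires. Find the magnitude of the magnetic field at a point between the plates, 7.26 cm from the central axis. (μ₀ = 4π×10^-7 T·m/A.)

1.23×10^-10 T

Between the plates the displacement current equals the wire current: I_d = 0.0915 mA = 9.15×10^-5 A.
For r < R the Ampère–Maxwell law gives B(2πr) = μ₀ I_d (r²/R²), so B = μ₀ I_d r/(2πR²) = (4π×10^-7)(9.15×10^-5)(0.0726)/(2π·0.104²) = 1.23×10^-10 T.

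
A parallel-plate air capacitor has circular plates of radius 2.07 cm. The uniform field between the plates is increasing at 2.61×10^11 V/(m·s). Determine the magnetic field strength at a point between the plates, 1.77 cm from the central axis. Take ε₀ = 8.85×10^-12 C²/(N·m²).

2.57×10^-8 T

Through the whole plate area (πR² = 1.346×10^-3 m²), I_d = ε₀ πR² dE/dt = 3.109×10^-3 A.
For r < R the Ampère–Maxwell law gives B(2πr) = μ₀ I_d (r²/R²), so B = μ₀ I_d r/(2πR²) = (4π×10^-7)(3.109×10^-3)(0.0177)/(2π·0.0207²) = 2.57×10^-8 T.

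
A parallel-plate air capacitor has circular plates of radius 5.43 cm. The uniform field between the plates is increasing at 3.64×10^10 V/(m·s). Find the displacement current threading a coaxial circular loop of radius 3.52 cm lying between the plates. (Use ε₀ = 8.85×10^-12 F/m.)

Total displacement current: I_d = ε₀(πR²)(dE/dt) = (8.85×10^-12)(9.263×10^-3)(3.64×10^10) = 2.984×10^-3 A.
Through an area πr² the displacement current is I_d·(πr²/πR²) = I_d (r/R)² = 1.25×10^-3 A.

1.25×10^-3 A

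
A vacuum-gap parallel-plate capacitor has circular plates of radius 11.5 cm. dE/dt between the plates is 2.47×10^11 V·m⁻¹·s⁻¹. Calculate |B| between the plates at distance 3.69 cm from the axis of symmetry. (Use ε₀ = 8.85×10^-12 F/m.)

5.07×10^-8 T

I_d = ε₀ dΦ_E/dt = ε₀ πR² (dE/dt) = (8.85×10^-12)(0.04155)(2.47×10^11) = 0.09083 A through the full plate area.
For r < R the Ampère–Maxwell law gives B(2πr) = μ₀ I_d (r²/R²), so B = μ₀ I_d r/(2πR²) = (4π×10^-7)(0.09083)(0.0369)/(2π·0.115²) = 5.07×10^-8 T.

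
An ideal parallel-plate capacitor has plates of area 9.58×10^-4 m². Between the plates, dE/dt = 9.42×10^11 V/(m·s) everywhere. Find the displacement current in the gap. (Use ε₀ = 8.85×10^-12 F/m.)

7.99×10^-3 A

With a uniform field, Φ_E = EA, so I_d = ε₀ A dE/dt = 7.99×10^-3 A.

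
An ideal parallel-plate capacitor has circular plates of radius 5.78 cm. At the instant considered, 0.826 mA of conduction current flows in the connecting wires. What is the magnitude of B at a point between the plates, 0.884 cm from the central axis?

4.37×10^-10 T

By continuity the displacement current in the gap matches the conduction current: I_d = 8.26×10^-4 A.
For r < R the Ampère–Maxwell law gives B(2πr) = μ₀ I_d (r²/R²), so B = μ₀ I_d r/(2πR²) = (4π×10^-7)(8.26×10^-4)(8.84×10^-3)/(2π·0.0578²) = 4.37×10^-10 T.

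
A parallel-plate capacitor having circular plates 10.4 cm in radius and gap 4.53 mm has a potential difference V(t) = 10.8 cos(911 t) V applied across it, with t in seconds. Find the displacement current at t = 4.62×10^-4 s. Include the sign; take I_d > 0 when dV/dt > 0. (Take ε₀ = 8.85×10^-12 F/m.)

dV/dt = (10.8)(911)·−sin(0.420882) = -4020 V/s.
I_d = C dV/dt with C = ε₀A/d = (8.85×10^-12)(0.03398)/(4.53×10^-3) = 6.638×10^-11 F, so I_d = (6.638×10^-11)(-4020) = -2.67×10^-7 A.

-2.67×10^-7 A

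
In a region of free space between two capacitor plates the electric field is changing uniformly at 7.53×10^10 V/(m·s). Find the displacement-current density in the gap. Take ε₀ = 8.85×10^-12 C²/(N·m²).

0.666 A/m²

J_d = ε₀ dE/dt = (8.85×10^-12)(7.53×10^10) = 0.666 A/m².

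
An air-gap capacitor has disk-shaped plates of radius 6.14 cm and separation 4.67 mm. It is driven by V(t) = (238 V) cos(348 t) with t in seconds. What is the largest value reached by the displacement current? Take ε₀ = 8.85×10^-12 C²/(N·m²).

(dE/dt)_max = V₀ω/d = 1.774×10^7 V/(m·s); ω = 348 rad/s.
I_d,max = ε₀ A (dE/dt)_max = (8.85×10^-12)(0.01184)(1.774×10^7) = 1.86×10^-6 A.

1.86×10^-6 A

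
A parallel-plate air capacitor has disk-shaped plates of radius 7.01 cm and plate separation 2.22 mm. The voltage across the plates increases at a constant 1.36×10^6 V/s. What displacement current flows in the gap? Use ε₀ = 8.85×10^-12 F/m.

The field between the plates is E = V/d, so dE/dt = (1.36×10^6)/(2.22×10^-3 m) = 6.126×10^8 V/(m·s).
I_d = ε₀ A (dE/dt) = (8.85×10^-12)(0.01544)(6.126×10^8) = 8.37×10^-5 A.

8.37×10^-5 A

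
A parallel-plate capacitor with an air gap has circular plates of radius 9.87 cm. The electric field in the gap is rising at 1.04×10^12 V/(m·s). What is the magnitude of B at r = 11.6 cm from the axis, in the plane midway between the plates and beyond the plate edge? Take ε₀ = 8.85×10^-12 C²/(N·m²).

4.86×10^-7 T

I_d = ε₀ dΦ_E/dt = ε₀ πR² (dE/dt) = (8.85×10^-12)(0.03060)(1.04×10^12) = 0.2816 A through the full plate area.
Outside the plates the loop encloses all of I_d, so B·2πr = μ₀ I_d and B = 4.86×10^-7 T.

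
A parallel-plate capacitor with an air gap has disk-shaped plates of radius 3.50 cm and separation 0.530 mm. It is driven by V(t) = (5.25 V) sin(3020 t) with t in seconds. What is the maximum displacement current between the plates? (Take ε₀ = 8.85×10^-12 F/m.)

(dE/dt)_max = V₀ω/d = 2.992×10^7 V/(m·s); ω = 3020 rad/s.
I_d,max = ε₀ A (dE/dt)_max = (8.85×10^-12)(3.848×10^-3)(2.992×10^7) = 1.02×10^-6 A.

1.02×10^-6 A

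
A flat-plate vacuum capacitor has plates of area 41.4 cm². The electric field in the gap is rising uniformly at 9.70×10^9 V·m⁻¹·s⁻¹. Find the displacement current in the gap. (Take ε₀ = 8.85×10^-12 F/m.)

3.55×10^-4 A

The displacement current is ε₀ times dΦ_E/dt = ε₀ A dE/dt = (8.85×10^-12)(4.14×10^-3)(9.70×10^9) = 3.55×10^-4 A.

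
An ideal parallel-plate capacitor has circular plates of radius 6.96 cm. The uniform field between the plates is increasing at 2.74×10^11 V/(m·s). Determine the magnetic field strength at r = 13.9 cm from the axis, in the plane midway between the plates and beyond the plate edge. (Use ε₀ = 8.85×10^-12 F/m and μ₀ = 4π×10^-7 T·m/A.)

5.31×10^-8 T

Total displacement current: I_d = ε₀(πR²)(dE/dt) = (8.85×10^-12)(0.01522)(2.74×10^11) = 0.03691 A.
With r > R the enclosed displacement current is the full I_d; B = μ₀ I_d / (2πr) = 5.31×10^-8 T.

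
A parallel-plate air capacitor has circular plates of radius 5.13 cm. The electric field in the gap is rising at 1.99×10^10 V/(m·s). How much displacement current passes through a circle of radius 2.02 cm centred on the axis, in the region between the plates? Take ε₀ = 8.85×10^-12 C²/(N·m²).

Total displacement current: I_d = ε₀(πR²)(dE/dt) = (8.85×10^-12)(8.268×10^-3)(1.99×10^10) = 1.456×10^-3 A.
The field is uniform, so I_d,enc = I_d (r/R)² = (1.456×10^-3)(2.02/5.13)² = 2.26×10^-4 A.

2.26×10^-4 A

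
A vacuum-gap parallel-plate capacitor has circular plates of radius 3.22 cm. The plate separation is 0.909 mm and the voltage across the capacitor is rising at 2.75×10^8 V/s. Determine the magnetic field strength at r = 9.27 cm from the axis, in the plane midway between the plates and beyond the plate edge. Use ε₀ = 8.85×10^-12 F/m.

With E = V/d, dE/dt = 3.025×10^11 V/(m·s) and πR² = 3.257×10^-3 m², giving I_d = ε₀ πR² dE/dt = 8.719×10^-3 A.
For r ≥ R the full I_d is enclosed: B = μ₀ I_d/(2πr) = (4π×10^-7)(8.719×10^-3)/(2π·0.0927) = 1.88×10^-8 T.

1.88×10^-8 T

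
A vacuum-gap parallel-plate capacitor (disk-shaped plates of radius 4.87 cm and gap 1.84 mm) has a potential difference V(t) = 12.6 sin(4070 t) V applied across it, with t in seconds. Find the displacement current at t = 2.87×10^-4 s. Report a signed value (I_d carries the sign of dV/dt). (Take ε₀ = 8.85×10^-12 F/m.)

7.20×10^-7 A

C = ε₀A/d = (8.85×10^-12)(7.451×10^-3)/(1.84×10^-3) = 3.584×10^-11 F. dV/dt = V₀ω·cos(ωt); at ωt = 1.16809 rad this factor is 0.3919.
I_d = C dV/dt = (3.584×10^-11)(12.6)(4070)(0.3919) = 7.20×10^-7 A.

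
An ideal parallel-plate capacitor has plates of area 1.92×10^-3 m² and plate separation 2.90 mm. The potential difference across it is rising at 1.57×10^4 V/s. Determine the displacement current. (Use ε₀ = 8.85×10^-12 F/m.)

9.20×10^-8 A

C = ε₀A/d = (8.85×10^-12)(1.92×10^-3)/(2.90×10^-3) = 5.859×10^-12 F.
I_d = C dV/dt = (5.859×10^-12)(1.57×10^4) = 9.20×10^-8 A.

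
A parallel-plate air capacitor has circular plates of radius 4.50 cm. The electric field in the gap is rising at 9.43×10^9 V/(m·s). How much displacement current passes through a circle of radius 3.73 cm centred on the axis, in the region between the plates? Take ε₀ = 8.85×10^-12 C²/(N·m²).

3.65×10^-4 A

Through the whole plate area (πR² = 6.362×10^-3 m²), I_d = ε₀ πR² dE/dt = 5.309×10^-4 A.
Through an area πr² the displacement current is I_d·(πr²/πR²) = I_d (r/R)² = 3.65×10^-4 A.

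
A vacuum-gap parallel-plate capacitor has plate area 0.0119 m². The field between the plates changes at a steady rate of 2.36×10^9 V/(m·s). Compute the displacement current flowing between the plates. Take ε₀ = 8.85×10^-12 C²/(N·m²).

2.49×10^-4 A

With a uniform field, Φ_E = EA, so I_d = ε₀ A dE/dt = 2.49×10^-4 A.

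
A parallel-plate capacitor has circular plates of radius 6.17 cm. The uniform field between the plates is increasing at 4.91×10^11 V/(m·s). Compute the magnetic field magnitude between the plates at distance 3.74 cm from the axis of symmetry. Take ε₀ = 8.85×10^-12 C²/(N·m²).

Through the whole plate area (πR² = 0.01196 m²), I_d = ε₀ πR² dE/dt = 0.05197 A.
∮B·dl = μ₀ I_d,enc with I_d,enc = I_d r²/R² = 0.01910 A; so B = μ₀ I_d,enc/(2πr) = 1.02×10^-7 T.

1.02×10^-7 T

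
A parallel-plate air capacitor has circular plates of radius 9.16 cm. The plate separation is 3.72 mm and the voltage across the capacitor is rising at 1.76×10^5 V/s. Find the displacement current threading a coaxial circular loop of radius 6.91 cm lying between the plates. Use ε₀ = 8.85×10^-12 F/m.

6.28×10^-6 A

dE/dt = (dV/dt)/d = 4.731×10^7 V/(m·s); I_d = ε₀(πR²)(dE/dt) = (8.85×10^-12)(0.02636)(4.731×10^7) = 1.104×10^-5 A.
Through an area πr² the displacement current is I_d·(πr²/πR²) = I_d (r/R)² = 6.28×10^-6 A.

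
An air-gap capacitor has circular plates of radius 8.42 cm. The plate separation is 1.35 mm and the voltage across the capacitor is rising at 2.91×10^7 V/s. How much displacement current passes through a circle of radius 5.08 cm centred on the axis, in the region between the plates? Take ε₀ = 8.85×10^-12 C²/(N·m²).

I_d = C dV/dt with C = ε₀πR²/d = 1.460×10^-10 F, so I_d = (1.460×10^-10)(2.91×10^7) = 4.249×10^-3 A.
Since J_d is uniform, the enclosed fraction is (r/R)² = 0.3640, giving I_d,enc = 1.55×10^-3 A.

1.55×10^-3 A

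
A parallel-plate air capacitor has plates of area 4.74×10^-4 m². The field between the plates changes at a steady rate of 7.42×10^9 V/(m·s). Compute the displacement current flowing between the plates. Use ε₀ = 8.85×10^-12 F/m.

The displacement current is ε₀ times dΦ_E/dt = ε₀ A dE/dt = (8.85×10^-12)(4.74×10^-4)(7.42×10^9) = 3.11×10^-5 A.

3.11×10^-5 A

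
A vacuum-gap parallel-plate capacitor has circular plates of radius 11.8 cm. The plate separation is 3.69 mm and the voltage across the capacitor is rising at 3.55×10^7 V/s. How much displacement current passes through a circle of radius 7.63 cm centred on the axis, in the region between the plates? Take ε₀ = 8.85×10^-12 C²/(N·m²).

1.56×10^-3 A

dE/dt = (dV/dt)/d = 9.621×10^9 V/(m·s); I_d = ε₀(πR²)(dE/dt) = (8.85×10^-12)(0.04374)(9.621×10^9) = 3.724×10^-3 A.
Since J_d is uniform, the enclosed fraction is (r/R)² = 0.4181, giving I_d,enc = 1.56×10^-3 A.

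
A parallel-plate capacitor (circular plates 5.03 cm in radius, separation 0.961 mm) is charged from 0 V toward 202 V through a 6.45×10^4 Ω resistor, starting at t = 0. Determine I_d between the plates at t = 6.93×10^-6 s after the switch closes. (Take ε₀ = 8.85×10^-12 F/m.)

C = ε₀A/d = (8.85×10^-12)(7.949×10^-3)/(9.61×10^-4) = 7.320×10^-11 F and τ = RC = 4.721×10^-6 s. I_d in the gap equals the RC charging current.
I_d(t) = (V₀/R) e^(−t/τ) = 3.132×10^-3 · e^(−1.468) = 7.22×10^-4 A.

7.22×10^-4 A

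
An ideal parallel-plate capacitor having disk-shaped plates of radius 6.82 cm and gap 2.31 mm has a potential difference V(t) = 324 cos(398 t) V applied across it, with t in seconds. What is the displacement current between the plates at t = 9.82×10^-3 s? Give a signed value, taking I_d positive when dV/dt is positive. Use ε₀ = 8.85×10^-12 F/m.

dE/dt = (V₀ω/d)·−sin(ωt) with ωt = 3.90836 rad: (324)(398)(0.6938)/(2.31×10^-3) = 3.873×10^7 V/(m·s).
I_d = ε₀ A dE/dt = (8.85×10^-12)(0.01461)(3.873×10^7) = 5.01×10^-6 A.

5.01×10^-6 A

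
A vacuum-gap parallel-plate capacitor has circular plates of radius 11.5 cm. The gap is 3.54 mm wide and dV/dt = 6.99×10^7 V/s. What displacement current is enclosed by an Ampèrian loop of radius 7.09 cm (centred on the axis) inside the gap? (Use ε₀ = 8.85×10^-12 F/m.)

2.76×10^-3 A

I_d = C dV/dt with C = ε₀πR²/d = 1.039×10^-10 F, so I_d = (1.039×10^-10)(6.99×10^7) = 7.263×10^-3 A.
Through an area πr² the displacement current is I_d·(πr²/πR²) = I_d (r/R)² = 2.76×10^-3 A.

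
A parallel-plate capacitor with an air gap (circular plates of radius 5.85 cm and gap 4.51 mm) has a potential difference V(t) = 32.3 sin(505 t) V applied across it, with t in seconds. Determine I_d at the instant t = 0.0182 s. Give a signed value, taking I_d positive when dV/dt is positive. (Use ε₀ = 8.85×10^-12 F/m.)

dV/dt = (32.3)(505)·cos(9.191) = -1.587×10^4 V/s.
I_d = C dV/dt with C = ε₀A/d = (8.85×10^-12)(0.01075)/(4.51×10^-3) = 2.109×10^-11 F, so I_d = (2.109×10^-11)(-1.587×10^4) = -3.35×10^-7 A.

-3.35×10^-7 A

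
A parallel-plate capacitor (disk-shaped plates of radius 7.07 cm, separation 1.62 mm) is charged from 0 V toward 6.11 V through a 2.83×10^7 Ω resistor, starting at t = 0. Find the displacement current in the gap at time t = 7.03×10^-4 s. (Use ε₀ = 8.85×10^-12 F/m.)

C = ε₀A/d = (8.85×10^-12)(0.01570)/(1.62×10^-3) = 8.577×10^-11 F and τ = RC = 2.427×10^-3 s. I_d in the gap equals the RC charging current.
I_d(t) = (V₀/R) e^(−t/τ) = 2.159×10^-7 · e^(−0.2897) = 1.62×10^-7 A.

1.62×10^-7 A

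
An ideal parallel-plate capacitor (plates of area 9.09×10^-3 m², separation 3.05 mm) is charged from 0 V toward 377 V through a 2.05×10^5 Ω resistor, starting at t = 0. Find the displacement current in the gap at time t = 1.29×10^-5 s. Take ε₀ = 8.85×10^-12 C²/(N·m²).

1.69×10^-4 A

C = ε₀A/d = (8.85×10^-12)(9.09×10^-3)/(3.05×10^-3) = 2.638×10^-11 F, so τ = RC = 5.408×10^-6 s.
The conduction current is I(t) = (V₀/R) e^(−t/τ), and the displacement current between the plates equals it.
t/τ = 2.385; I_d = (377/2.05×10^5) · e^(−2.385) = (1.839×10^-3)(0.09209) = 1.69×10^-4 A.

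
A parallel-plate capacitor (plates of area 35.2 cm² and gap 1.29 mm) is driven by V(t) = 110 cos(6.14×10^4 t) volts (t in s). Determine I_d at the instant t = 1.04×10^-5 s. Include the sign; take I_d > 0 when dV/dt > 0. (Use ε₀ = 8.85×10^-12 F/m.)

dE/dt = (V₀ω/d)·−sin(ωt) with ωt = 0.63856 rad: (110)(6.14×10^4)(-0.5960)/(1.29×10^-3) = -3.120×10^9 V/(m·s).
I_d = ε₀ A dE/dt = (8.85×10^-12)(3.52×10^-3)(-3.120×10^9) = -9.72×10^-5 A.

-9.72×10^-5 A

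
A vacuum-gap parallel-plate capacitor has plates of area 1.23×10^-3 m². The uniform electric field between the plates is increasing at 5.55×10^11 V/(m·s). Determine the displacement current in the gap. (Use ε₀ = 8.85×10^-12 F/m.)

I_d = ε₀ A (dE/dt) = (8.85×10^-12)(1.23×10^-3 m²)(5.55×10^11) = 6.04×10^-3 A.

6.04×10^-3 A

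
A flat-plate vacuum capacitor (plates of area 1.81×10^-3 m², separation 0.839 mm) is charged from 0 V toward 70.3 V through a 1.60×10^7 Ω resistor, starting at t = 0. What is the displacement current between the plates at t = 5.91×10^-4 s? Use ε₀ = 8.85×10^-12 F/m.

C = ε₀A/d = (8.85×10^-12)(1.81×10^-3)/(8.39×10^-4) = 1.909×10^-11 F and τ = RC = 3.054×10^-4 s. I_d in the gap equals the RC charging current.
I_d(t) = (V₀/R) e^(−t/τ) = 4.394×10^-6 · e^(−1.935) = 6.35×10^-7 A.

6.35×10^-7 A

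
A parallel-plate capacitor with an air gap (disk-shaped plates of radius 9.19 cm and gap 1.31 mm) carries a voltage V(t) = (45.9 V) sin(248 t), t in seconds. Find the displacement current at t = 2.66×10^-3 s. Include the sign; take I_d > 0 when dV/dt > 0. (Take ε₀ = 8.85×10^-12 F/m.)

dE/dt = (V₀ω/d)·cos(ωt) with ωt = 0.65968 rad: (45.9)(248)(0.7902)/(1.31×10^-3) = 6.866×10^6 V/(m·s).
I_d = ε₀ A dE/dt = (8.85×10^-12)(0.02653)(6.866×10^6) = 1.61×10^-6 A.

1.61×10^-6 A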